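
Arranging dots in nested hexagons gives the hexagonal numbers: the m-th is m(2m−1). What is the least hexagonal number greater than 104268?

104653

Solve n(2n−1) > 104268 for integer n.
The largest n with value ≤ 104268 is 228 (since 103740 ≤ 104268 < 104653), so the first above is n = 229, value 104653.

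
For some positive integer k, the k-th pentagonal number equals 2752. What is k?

Set n(3n−1)/2 = 2752, giving 3n² − n − 5504 = 0.
The discriminant is 1 + 24·2752 = 66049, and √66049 = 257.
So n = (1 + 257) / 6 = 258/6 = 43.

43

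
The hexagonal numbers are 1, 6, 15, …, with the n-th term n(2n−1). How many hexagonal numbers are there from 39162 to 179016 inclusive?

The n-th hexagonal number is n(2n−1).
Smallest index with value ≥ 39162: n = 141 (giving 39621).
Largest index with value ≤ 179016: n = 299 (giving 178503).
Indices 141 through 299: 159 terms.

159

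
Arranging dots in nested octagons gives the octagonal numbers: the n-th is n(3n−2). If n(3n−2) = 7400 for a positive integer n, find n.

Set n(3n−2) = 7400, giving 3n² − 2n − 7400 = 0.
The discriminant is 4 + 12·7400 = 88804, and √88804 = 298.
So n = (2 + 298) / 6 = 300/6 = 50.

50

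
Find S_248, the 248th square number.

The 248th square number is n² with n = 248.
248² = 61504.

61504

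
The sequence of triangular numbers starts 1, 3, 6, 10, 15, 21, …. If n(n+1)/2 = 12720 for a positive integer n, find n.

Set n(n+1)/2 = 12720, giving n² + n − 25440 = 0.
So n = (-1 + 319) / 2 = 318/2 = 159.
Check: 159·160/2 = 12720. ✓

159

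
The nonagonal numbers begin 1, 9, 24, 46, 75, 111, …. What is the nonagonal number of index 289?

291601

The 289th nonagonal number is n(7n−5)/2 with n = 289.
289·(7·289 − 5)/2 = 289·2018/2 = 289·1009 = 291601.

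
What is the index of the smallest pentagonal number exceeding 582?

20

Solve n(3n−1)/2 > 582 for integer n.
The largest n with value ≤ 582 is 19 (since 532 ≤ 582 < 590), so the first above is n = 20, value 590.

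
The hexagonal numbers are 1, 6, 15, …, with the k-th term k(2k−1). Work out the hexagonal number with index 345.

237705

The 345th hexagonal number is n(2n−1) with n = 345.
345·(2·345 − 1) = 345·689 = 237705.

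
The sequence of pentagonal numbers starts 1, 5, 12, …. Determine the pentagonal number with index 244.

The 244th pentagonal number is n(3n−1)/2 with n = 244.
244·(3·244 − 1)/2 = 244·731/2 = 89182.

89182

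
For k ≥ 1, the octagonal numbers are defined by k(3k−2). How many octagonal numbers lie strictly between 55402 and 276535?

167

The n-th octagonal number is n(3n−2).
Smallest index with value > 55402: n = 137 (giving 56033).
Largest index with value < 276535: n = 303 (giving 274821).
Indices 137 through 303: 167 terms.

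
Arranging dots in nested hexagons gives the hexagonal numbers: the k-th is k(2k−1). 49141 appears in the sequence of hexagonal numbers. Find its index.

157

Set n(2n−1) = 49141, giving 2n² − n − 49141 = 0.
So n = (1 + 627) / 4 = 628/4 = 157.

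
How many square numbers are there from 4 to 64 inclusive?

The n-th square number is n².
Smallest index with value ≥ 4: n = 2 (giving 4).
Largest index with value ≤ 64: n = 8 (giving 64).
Indices 2 through 8: 7 terms.

7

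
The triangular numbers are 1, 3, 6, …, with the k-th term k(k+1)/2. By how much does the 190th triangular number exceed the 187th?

567

190·191/2 = 18145 and 187·188/2 = 17578.
Difference: 18145 − 17578 = 567.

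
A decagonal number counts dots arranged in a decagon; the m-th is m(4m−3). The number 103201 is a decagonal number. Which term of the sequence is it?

Set n(4n−3) = 103201, giving 4n² − 3n − 103201 = 0.
The discriminant is 9 + 16·103201 = 1651225, and √1651225 = 1285.
So n = (3 + 1285) / 8 = 1288/8 = 161.
Check: 161·(4·161 − 3) = 103201. ✓

161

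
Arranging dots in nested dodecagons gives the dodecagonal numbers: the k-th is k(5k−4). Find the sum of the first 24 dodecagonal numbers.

Σ i(5i−4) = 5Σi² − 4Σi over i = 1..24.
Σi = 300 and Σi² = 4900.
5·4900 − 4·300 = 23300.

23300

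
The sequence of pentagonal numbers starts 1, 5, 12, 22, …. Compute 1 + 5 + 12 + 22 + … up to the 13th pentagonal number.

1183

Σ i(3i−1)/2 = (3Σi² − Σi) / 2 over i = 1..13.
Σi = 91 and Σi² = 819.
(3·819 − 1·91) / 2 = 2366/2 = 1183.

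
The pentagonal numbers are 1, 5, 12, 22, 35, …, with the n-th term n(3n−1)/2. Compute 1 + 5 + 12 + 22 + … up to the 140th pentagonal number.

Σ i(3i−1)/2 = (3Σi² − Σi) / 2 over i = 1..140.
Σi = 9870 and Σi² = 924490.
(3·924490 − 1·9870) / 2 = 2763600/2 = 1381800.

1381800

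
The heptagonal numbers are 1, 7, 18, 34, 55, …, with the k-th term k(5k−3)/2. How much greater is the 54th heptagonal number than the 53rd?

Consecutive heptagonal numbers differ by 5n − 4: here 5·54 − 4 = 266.

266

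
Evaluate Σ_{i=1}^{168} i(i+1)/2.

804440

Σ i(i+1)/2 = (Σi² + Σi) / 2 over i = 1..168.
Σi = 14196 and Σi² = 1594684.
(1·1594684 + 1·14196) / 2 = 1608880/2 = 804440.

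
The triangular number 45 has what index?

9

Set n(n+1)/2 = 45, giving n² + n − 90 = 0.
The discriminant is 1 + 8·45 = 361, and √361 = 19.
So n = (-1 + 19) / 2 = 18/2 = 9.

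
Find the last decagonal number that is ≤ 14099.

Solve n(4n−3) ≤ 14099 for integer n.
n = 59 gives 13747 ≤ 14099, while n = 60 gives 14220 > 14099; so the answer is 13747.

13747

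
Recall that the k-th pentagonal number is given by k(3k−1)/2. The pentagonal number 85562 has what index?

239

Set n(3n−1)/2 = 85562, giving 3n² − n − 171124 = 0.
So n = (1 + 1433) / 6 = 1434/6 = 239.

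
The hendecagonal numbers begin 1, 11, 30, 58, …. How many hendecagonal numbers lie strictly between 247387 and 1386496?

321

The n-th hendecagonal number is n(9n−7)/2.
Smallest index with value > 247387: n = 235 (giving 247690).
Largest index with value < 1386496: n = 555 (giving 1384170).
Indices 235 through 555: 321 terms.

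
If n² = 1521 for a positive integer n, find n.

We need n² = 1521, so n = √1521 = 39.
Check: 39² = 1521. ✓

39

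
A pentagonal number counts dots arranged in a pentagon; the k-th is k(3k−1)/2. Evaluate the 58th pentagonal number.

The 58th pentagonal number is n(3n−1)/2 with n = 58.
58·(3·58 − 1)/2 = 58·173/2 = 5017.

5017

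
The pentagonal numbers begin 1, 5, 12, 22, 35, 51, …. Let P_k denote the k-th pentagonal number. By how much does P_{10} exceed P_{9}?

28

Consecutive pentagonal numbers differ by 3n − 2: here 3·10 − 2 = 28.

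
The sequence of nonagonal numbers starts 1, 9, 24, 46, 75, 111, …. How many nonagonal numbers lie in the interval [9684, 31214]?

The n-th nonagonal number is n(7n−5)/2.
Smallest index with value ≥ 9684: n = 53 (giving 9699).
Largest index with value ≤ 31214: n = 94 (giving 30691).
Indices 53 through 94: 42 terms.

42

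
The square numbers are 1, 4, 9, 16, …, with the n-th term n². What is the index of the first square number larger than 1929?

Solve n² > 1929 for integer n.
The largest n with value ≤ 1929 is 43 (since 1849 ≤ 1929 < 1936), so the first above is n = 44, value 1936.

44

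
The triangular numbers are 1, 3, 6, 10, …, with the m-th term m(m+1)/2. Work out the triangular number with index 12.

78

The 12th triangular number is n(n+1)/2 with n = 12.
12·13/2 = 156/2 = 78.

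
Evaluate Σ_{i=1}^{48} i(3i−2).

Σ i(3i−2) = 3Σi² − 2Σi over i = 1..48.
Σi = 1176 and Σi² = 38024.
3·38024 − 2·1176 = 111720.

111720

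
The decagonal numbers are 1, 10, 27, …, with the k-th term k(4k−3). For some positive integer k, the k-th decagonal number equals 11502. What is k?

54

Set n(4n−3) = 11502, giving 4n² − 3n − 11502 = 0.
The discriminant is 9 + 16·11502 = 184041, and √184041 = 429.
So n = (3 + 429) / 8 = 432/8 = 54.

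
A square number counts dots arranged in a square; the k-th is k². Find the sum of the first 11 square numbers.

Σ_{i=1}^{11} i² = 11·12·23/6 = 506.

506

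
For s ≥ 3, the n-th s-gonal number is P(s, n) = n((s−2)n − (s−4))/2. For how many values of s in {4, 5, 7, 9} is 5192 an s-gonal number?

s = 4: P(4, 72) = 5184 and P(4, 73) = 5329; 5192 is not s-gonal.
s = 5: P(5, 59) = 5192. ✓
s = 7: P(7, 45) = 4995 and P(7, 46) = 5221; 5192 is not s-gonal.
s = 9: P(9, 38) = 4959 and P(9, 39) = 5226; 5192 is not s-gonal.
Hits: s ∈ {5} → 1.

1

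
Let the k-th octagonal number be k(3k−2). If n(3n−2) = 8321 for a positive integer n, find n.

53

Set n(3n−2) = 8321, giving 3n² − 2n − 8321 = 0.
So n = (2 + 316) / 6 = 318/6 = 53.
Check: 53·(3·53 − 2) = 8321. ✓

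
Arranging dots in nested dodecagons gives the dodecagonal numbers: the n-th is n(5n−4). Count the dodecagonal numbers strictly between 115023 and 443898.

The n-th dodecagonal number is n(5n−4).
Smallest index with value > 115023: n = 153 (giving 116433).
Largest index with value < 443898: n = 298 (giving 442828).
Indices 153 through 298: 146 terms.

146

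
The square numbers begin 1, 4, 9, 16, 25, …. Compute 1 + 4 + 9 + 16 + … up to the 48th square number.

Σ_{i=1}^{48} i² = 48·49·97/6 = 38024.

38024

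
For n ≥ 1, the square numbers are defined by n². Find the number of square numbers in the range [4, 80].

7

The n-th square number is n².
Smallest index with value ≥ 4: n = 2 (giving 4).
Largest index with value ≤ 80: n = 8 (giving 64).
Indices 2 through 8: 7 terms.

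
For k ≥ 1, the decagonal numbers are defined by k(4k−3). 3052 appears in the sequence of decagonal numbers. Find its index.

28

Set n(4n−3) = 3052, giving 4n² − 3n − 3052 = 0.
The discriminant is 9 + 16·3052 = 48841, and √48841 = 221.
So n = (3 + 221) / 8 = 224/8 = 28.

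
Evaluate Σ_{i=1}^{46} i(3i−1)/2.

Σ i(3i−1)/2 = (3Σi² − Σi) / 2 over i = 1..46.
Σi = 1081 and Σi² = 33511.
(3·33511 − 1·1081) / 2 = 99452/2 = 49726.

49726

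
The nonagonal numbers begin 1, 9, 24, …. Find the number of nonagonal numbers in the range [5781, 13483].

22

The n-th nonagonal number is n(7n−5)/2.
Smallest index with value ≥ 5781: n = 41 (giving 5781).
Largest index with value ≤ 13483: n = 62 (giving 13299).
Indices 41 through 62: 22 terms.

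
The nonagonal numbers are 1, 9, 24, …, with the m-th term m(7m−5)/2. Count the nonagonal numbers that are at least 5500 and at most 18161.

The n-th nonagonal number is n(7n−5)/2.
Smallest index with value ≥ 5500: n = 40 (giving 5500).
Largest index with value ≤ 18161: n = 72 (giving 17964).
Indices 40 through 72: 33 terms.

33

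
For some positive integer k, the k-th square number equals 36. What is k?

6

We need n² = 36, so n = √36 = 6.
Check: 6² = 36. ✓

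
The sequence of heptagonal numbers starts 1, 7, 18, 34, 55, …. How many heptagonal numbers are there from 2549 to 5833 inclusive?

16

The n-th heptagonal number is n(5n−3)/2.
Smallest index with value ≥ 2549: n = 33 (giving 2673).
Largest index with value ≤ 5833: n = 48 (giving 5688).
Indices 33 through 48: 16 terms.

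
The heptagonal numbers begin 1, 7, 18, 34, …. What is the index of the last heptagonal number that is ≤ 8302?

57

Solve n(5n−3)/2 ≤ 8302 for integer n.
n = 57 gives 8037 ≤ 8302, while n = 58 gives 8323 > 8302; so the answer is index 57.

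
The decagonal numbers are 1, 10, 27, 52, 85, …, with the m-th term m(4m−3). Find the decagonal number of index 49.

49·(4·49 − 3) = 49·193 = 9457.

9457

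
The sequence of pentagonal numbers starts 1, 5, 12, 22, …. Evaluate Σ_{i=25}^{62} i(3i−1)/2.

113886

Σ i(3i−1)/2 = (3Σi² − Σi) / 2 over i = 25..62.
Σi = 1953 − 300 = 1653 and Σi² = 81375 − 4900 = 76475.
(3·76475 − 1·1653) / 2 = 227772/2 = 113886.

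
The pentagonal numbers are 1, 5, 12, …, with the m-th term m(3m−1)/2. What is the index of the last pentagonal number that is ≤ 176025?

Solve n(3n−1)/2 ≤ 176025 for integer n.
n = 342 gives 175275 ≤ 176025, while n = 343 gives 176302 > 176025; so the answer is index 342.

342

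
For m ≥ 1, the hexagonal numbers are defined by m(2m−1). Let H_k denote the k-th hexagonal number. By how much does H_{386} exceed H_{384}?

386·(2·386 − 1) = 297606 and 384·(2·384 − 1) = 294528.
Difference: 297606 − 294528 = 3078.

3078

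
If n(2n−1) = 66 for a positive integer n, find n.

Set n(2n−1) = 66, giving 2n² − n − 66 = 0.
The discriminant is 1 + 8·66 = 529, and √529 = 23.
So n = (1 + 23) / 4 = 24/4 = 6.

6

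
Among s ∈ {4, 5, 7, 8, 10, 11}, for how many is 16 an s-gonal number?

s = 4: P(4, 4) = 16. ✓
s = 5: P(5, 3) = 12 and P(5, 4) = 22; 16 is not s-gonal.
s = 7: P(7, 2) = 7 and P(7, 3) = 18; 16 is not s-gonal.
s = 8: P(8, 2) = 8 and P(8, 3) = 21; 16 is not s-gonal.
s = 10: P(10, 2) = 10 and P(10, 3) = 27; 16 is not s-gonal.
s = 11: P(11, 2) = 11 and P(11, 3) = 30; 16 is not s-gonal.
Hits: s ∈ {4} → 1.

1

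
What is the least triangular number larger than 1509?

Solve n(n+1)/2 > 1509 for integer n.
The largest n with value ≤ 1509 is 54 (since 1485 ≤ 1509 < 1540), so the first above is n = 55, value 1540.

1540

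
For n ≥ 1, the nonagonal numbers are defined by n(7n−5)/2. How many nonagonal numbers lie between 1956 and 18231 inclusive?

49

The n-th nonagonal number is n(7n−5)/2.
Smallest index with value ≥ 1956: n = 24 (giving 1956).
Largest index with value ≤ 18231: n = 72 (giving 17964).
Indices 24 through 72: 49 terms.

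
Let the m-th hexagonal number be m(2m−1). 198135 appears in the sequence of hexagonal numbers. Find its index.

Set n(2n−1) = 198135, giving 2n² − n − 198135 = 0.
The discriminant is 1 + 8·198135 = 1585081, and √1585081 = 1259.
So n = (1 + 1259) / 4 = 1260/4 = 315.

315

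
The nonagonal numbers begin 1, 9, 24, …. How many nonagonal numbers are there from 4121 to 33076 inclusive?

63

The n-th nonagonal number is n(7n−5)/2.
Smallest index with value ≥ 4121: n = 35 (giving 4200).
Largest index with value ≤ 33076: n = 97 (giving 32689).
Indices 35 through 97: 63 terms.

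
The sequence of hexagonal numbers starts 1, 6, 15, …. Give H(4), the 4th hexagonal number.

28

The 4th hexagonal number is n(2n−1) with n = 4.
4·(2·4 − 1) = 4·7 = 28.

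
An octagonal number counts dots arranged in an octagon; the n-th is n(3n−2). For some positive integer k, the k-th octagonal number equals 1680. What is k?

Set n(3n−2) = 1680, giving 3n² − 2n − 1680 = 0.
So n = (2 + 142) / 6 = 144/6 = 24.

24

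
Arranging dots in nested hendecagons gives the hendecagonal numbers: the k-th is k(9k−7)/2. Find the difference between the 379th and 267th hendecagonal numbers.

325192

379·(9·379 − 7)/2 = 645058 and 267·(9·267 − 7)/2 = 319866.
Difference: 645058 − 319866 = 325192.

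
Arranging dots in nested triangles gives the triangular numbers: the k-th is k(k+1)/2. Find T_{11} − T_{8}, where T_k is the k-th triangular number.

30

11·12/2 = 66 and 8·9/2 = 36.
Difference: 66 − 36 = 30.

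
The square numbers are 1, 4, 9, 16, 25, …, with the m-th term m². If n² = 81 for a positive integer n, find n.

We need n² = 81, so n = √81 = 9.

9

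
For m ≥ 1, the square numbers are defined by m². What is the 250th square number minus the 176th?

250² = 62500 and 176² = 30976.
Difference: 62500 − 30976 = 31524.

31524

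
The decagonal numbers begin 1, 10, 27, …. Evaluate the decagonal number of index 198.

The 198th decagonal number is n(4n−3) with n = 198.
198·(4·198 − 3) = 198·789 = 156222.

156222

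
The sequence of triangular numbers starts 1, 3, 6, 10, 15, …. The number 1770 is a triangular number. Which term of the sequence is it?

59

Set n(n+1)/2 = 1770, giving n² + n − 3540 = 0.
So n = (-1 + 119) / 2 = 118/2 = 59.
Check: 59·60/2 = 1770. ✓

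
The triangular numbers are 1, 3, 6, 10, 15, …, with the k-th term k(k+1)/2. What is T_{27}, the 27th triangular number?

378

The 27th triangular number is n(n+1)/2 with n = 27.
27·28/2 = 756/2 = 378.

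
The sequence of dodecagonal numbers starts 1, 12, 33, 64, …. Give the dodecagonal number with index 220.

241120

220·(5·220 − 4) = 220·1096 = 241120.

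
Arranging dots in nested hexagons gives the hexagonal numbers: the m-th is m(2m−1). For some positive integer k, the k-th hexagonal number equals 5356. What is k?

Set n(2n−1) = 5356, giving 2n² − n − 5356 = 0.
The discriminant is 1 + 8·5356 = 42849, and √42849 = 207.
So n = (1 + 207) / 4 = 208/4 = 52.

52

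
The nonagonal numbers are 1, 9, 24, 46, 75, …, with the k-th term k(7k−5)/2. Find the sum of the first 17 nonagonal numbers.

Σ i(7i−5)/2 = (7Σi² − 5Σi) / 2 over i = 1..17.
Σi = 153 and Σi² = 1785.
(7·1785 − 5·153) / 2 = 11730/2 = 5865.

5865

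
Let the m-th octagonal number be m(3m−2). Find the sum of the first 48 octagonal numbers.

111720

Σ i(3i−2) = 3Σi² − 2Σi over i = 1..48.
Σi = 1176 and Σi² = 38024.
3·38024 − 2·1176 = 111720.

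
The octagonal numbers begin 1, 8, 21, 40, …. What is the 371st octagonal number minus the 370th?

Consecutive octagonal numbers differ by 6n − 5: here 6·371 − 5 = 2221.

2221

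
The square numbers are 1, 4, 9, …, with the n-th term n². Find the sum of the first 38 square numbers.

Σ_{i=1}^{38} i² = 38·39·77/6 = 19019.

19019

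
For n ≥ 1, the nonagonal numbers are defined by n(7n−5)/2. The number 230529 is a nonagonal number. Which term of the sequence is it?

257

Set n(7n−5)/2 = 230529, giving 7n² − 5n − 461058 = 0.
The discriminant is 25 + 56·230529 = 12909649, and √12909649 = 3593.
So n = (5 + 3593) / 14 = 3598/14 = 257.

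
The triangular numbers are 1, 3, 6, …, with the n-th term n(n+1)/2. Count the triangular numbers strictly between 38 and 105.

5

The n-th triangular number is n(n+1)/2.
Smallest index with value > 38: n = 9 (giving 45).
Largest index with value < 105: n = 13 (giving 91).
Indices 9 through 13: 5 terms.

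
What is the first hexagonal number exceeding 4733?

4753

Solve n(2n−1) > 4733 for integer n.
The largest n with value ≤ 4733 is 48 (since 4560 ≤ 4733 < 4753), so the first above is n = 49, value 4753.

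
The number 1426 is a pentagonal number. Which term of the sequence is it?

Set n(3n−1)/2 = 1426, giving 3n² − n − 2852 = 0.
The discriminant is 1 + 24·1426 = 34225, and √34225 = 185.
So n = (1 + 185) / 6 = 186/6 = 31.
Check: 31·(3·31 − 1)/2 = 1426. ✓

31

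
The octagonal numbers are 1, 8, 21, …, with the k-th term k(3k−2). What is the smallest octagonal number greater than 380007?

Solve n(3n−2) > 380007 for integer n.
The largest n with value ≤ 380007 is 356 (since 379496 ≤ 380007 < 381633), so the first above is n = 357, value 381633.

381633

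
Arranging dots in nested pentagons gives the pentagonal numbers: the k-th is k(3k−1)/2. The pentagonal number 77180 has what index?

Set n(3n−1)/2 = 77180, giving 3n² − n − 154360 = 0.
So n = (1 + 1361) / 6 = 1362/6 = 227.
Check: 227·(3·227 − 1)/2 = 77180. ✓

227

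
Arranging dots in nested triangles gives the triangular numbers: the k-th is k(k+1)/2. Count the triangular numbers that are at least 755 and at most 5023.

61

The n-th triangular number is n(n+1)/2.
Smallest index with value ≥ 755: n = 39 (giving 780).
Largest index with value ≤ 5023: n = 99 (giving 4950).
Indices 39 through 99: 61 terms.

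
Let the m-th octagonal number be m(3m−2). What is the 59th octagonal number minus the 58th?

Consecutive octagonal numbers differ by 6n − 5: here 6·59 − 5 = 349.

349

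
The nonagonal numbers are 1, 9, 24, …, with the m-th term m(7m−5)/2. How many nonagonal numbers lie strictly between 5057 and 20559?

The n-th nonagonal number is n(7n−5)/2.
Smallest index with value > 5057: n = 39 (giving 5226).
Largest index with value < 20559: n = 76 (giving 20026).
Indices 39 through 76: 38 terms.

38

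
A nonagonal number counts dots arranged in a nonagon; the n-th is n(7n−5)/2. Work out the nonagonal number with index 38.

The 38th nonagonal number is n(7n−5)/2 with n = 38.
38·(7·38 − 5)/2 = 38·261/2 = 4959.

4959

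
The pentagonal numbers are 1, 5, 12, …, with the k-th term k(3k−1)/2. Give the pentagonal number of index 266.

The 266th pentagonal number is n(3n−1)/2 with n = 266.
266·(3·266 − 1)/2 = 266·797/2 = 106001.

106001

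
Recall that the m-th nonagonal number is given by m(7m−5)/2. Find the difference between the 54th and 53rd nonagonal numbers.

372

Consecutive nonagonal numbers differ by 7n − 6: here 7·54 − 6 = 372.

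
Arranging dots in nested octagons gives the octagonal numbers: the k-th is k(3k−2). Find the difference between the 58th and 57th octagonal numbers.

343

Consecutive octagonal numbers differ by 6n − 5: here 6·58 − 5 = 343.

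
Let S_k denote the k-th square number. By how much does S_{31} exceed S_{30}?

61

n² − (n−1)² = 2n − 1, so 31² − 30² = 2·31 − 1 = 61.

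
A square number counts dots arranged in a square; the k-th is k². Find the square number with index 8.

64

The 8th square number is n² with n = 8.
8² = 64.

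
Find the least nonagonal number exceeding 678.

750

Solve n(7n−5)/2 > 678 for integer n.
The largest n with value ≤ 678 is 14 (since 651 ≤ 678 < 750), so the first above is n = 15, value 750.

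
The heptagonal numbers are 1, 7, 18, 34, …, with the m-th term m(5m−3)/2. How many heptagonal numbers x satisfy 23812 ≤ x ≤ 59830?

58

The n-th heptagonal number is n(5n−3)/2.
Smallest index with value ≥ 23812: n = 98 (giving 23863).
Largest index with value ≤ 59830: n = 155 (giving 59830).
Indices 98 through 155: 58 terms.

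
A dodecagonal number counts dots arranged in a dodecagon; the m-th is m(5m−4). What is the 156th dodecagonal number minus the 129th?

156·(5·156 − 4) = 121056 and 129·(5·129 − 4) = 82689.
Difference: 121056 − 82689 = 38367.

38367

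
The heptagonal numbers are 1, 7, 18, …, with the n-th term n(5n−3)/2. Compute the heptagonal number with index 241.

144841

241·(5·241 − 3)/2 = 241·1202/2 = 241·601 = 144841.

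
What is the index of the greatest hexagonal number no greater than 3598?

Solve n(2n−1) ≤ 3598 for integer n.
n = 42 gives 3486 ≤ 3598, while n = 43 gives 3655 > 3598; so the answer is index 42.

42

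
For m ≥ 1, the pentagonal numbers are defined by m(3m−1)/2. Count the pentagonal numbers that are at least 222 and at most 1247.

The n-th pentagonal number is n(3n−1)/2.
Smallest index with value ≥ 222: n = 13 (giving 247).
Largest index with value ≤ 1247: n = 29 (giving 1247).
Indices 13 through 29: 17 terms.

17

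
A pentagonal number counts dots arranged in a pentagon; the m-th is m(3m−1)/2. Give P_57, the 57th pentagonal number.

4845

The 57th pentagonal number is n(3n−1)/2 with n = 57.
57·(3·57 − 1)/2 = 57·170/2 = 57·85 = 4845.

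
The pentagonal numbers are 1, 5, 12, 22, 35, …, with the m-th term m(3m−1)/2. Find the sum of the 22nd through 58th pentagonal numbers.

94387

Σ i(3i−1)/2 = (3Σi² − Σi) / 2 over i = 22..58.
Σi = 1711 − 231 = 1480 and Σi² = 66729 − 3311 = 63418.
(3·63418 − 1·1480) / 2 = 188774/2 = 94387.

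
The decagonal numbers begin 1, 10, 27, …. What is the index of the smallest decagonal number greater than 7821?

45

Solve n(4n−3) > 7821 for integer n.
The largest n with value ≤ 7821 is 44 (since 7612 ≤ 7821 < 7965), so the first above is n = 45, value 7965.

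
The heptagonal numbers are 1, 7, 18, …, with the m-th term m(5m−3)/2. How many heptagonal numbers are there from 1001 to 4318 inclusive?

21

The n-th heptagonal number is n(5n−3)/2.
Smallest index with value ≥ 1001: n = 21 (giving 1071).
Largest index with value ≤ 4318: n = 41 (giving 4141).
Indices 21 through 41: 21 terms.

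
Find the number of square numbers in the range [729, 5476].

The n-th square number is n².
Smallest index with value ≥ 729: n = 27 (giving 729).
Largest index with value ≤ 5476: n = 74 (giving 5476).
Indices 27 through 74: 48 terms.

48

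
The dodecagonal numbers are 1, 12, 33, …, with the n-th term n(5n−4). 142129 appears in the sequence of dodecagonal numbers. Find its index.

169

Set n(5n−4) = 142129, giving 5n² − 4n − 142129 = 0.
The discriminant is 16 + 20·142129 = 2842596, and √2842596 = 1686.
So n = (4 + 1686) / 10 = 1690/10 = 169.
Check: 169·(5·169 − 4) = 142129. ✓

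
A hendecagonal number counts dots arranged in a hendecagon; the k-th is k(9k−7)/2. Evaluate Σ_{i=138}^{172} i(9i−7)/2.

3781015

Σ i(9i−7)/2 = (9Σi² − 7Σi) / 2 over i = 138..172.
Σi = 14878 − 9453 = 5425 and Σi² = 1710970 − 866525 = 844445.
(9·844445 − 7·5425) / 2 = 7562030/2 = 3781015.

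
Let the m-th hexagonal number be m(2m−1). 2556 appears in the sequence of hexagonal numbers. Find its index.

Set n(2n−1) = 2556, giving 2n² − n − 2556 = 0.
The discriminant is 1 + 8·2556 = 20449, and √20449 = 143.
So n = (1 + 143) / 4 = 144/4 = 36.
Check: 36·(2·36 − 1) = 2556. ✓

36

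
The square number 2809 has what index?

We need n² = 2809, so n = √2809 = 53.

53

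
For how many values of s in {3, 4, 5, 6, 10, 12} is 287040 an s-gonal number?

1

s = 3: P(3, 757) = 286903 and P(3, 758) = 287661; 287040 is not s-gonal.
s = 4: P(4, 535) = 286225 and P(4, 536) = 287296; 287040 is not s-gonal.
s = 5: P(5, 437) = 286235 and P(5, 438) = 287547; 287040 is not s-gonal.
s = 6: P(6, 379) = 286903 and P(6, 380) = 288420; 287040 is not s-gonal.
s = 10: P(10, 268) = 286492 and P(10, 269) = 288637; 287040 is not s-gonal.
s = 12: P(12, 240) = 287040. ✓
Hits: s ∈ {12} → 1.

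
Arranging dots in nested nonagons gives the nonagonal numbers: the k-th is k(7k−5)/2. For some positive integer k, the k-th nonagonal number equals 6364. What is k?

Set n(7n−5)/2 = 6364, giving 7n² − 5n − 12728 = 0.
The discriminant is 25 + 56·6364 = 356409, and √356409 = 597.
So n = (5 + 597) / 14 = 602/14 = 43.

43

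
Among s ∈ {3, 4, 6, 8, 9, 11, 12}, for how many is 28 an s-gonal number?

s = 3: P(3, 7) = 28. ✓
s = 4: P(4, 5) = 25 and P(4, 6) = 36; 28 is not s-gonal.
s = 6: P(6, 4) = 28. ✓
s = 8: P(8, 3) = 21 and P(8, 4) = 40; 28 is not s-gonal.
s = 9: P(9, 3) = 24 and P(9, 4) = 46; 28 is not s-gonal.
s = 11: P(11, 2) = 11 and P(11, 3) = 30; 28 is not s-gonal.
s = 12: P(12, 2) = 12 and P(12, 3) = 33; 28 is not s-gonal.
Hits: s ∈ {3, 6} → 2.

2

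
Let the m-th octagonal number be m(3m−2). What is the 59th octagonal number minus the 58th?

Consecutive octagonal numbers differ by 6n − 5: here 6·59 − 5 = 349.

349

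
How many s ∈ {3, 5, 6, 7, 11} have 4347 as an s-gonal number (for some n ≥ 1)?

2

s = 3: P(3, 92) = 4278 and P(3, 93) = 4371; 4347 is not s-gonal.
s = 5: P(5, 54) = 4347. ✓
s = 6: P(6, 46) = 4186 and P(6, 47) = 4371; 4347 is not s-gonal.
s = 7: P(7, 42) = 4347. ✓
s = 11: P(11, 31) = 4216 and P(11, 32) = 4496; 4347 is not s-gonal.
Hits: s ∈ {5, 7} → 2.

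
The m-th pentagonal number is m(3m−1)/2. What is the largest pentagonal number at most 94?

92

Solve n(3n−1)/2 ≤ 94 for integer n.
n = 8 gives 92 ≤ 94, while n = 9 gives 117 > 94; so the answer is 92.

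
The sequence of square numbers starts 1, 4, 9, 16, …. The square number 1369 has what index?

37

We need n² = 1369, so n = √1369 = 37.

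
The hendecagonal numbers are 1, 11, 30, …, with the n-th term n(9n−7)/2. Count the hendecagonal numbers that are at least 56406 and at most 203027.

100

The n-th hendecagonal number is n(9n−7)/2.
Smallest index with value ≥ 56406: n = 113 (giving 57065).
Largest index with value ≤ 203027: n = 212 (giving 201506).
Indices 113 through 212: 100 terms.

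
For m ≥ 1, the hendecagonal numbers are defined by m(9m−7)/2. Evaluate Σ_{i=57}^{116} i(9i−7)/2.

Σ i(9i−7)/2 = (9Σi² − 7Σi) / 2 over i = 57..116.
Σi = 6786 − 1596 = 5190 and Σi² = 527046 − 60116 = 466930.
(9·466930 − 7·5190) / 2 = 4166040/2 = 2083020.

2083020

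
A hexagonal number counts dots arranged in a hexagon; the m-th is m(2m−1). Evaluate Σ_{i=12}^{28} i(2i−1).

14076

Σ i(2i−1) = 2Σi² − Σi over i = 12..28.
Σi = 406 − 66 = 340 and Σi² = 7714 − 506 = 7208.
2·7208 − 1·340 = 14076.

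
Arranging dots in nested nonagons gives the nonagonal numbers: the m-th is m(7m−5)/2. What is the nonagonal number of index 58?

The 58th nonagonal number is n(7n−5)/2 with n = 58.
58·(7·58 − 5)/2 = 58·401/2 = 11629.

11629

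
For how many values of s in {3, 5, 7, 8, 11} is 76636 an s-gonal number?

1

s = 3: P(3, 391) = 76636. ✓
s = 5: P(5, 226) = 76501 and P(5, 227) = 77180; 76636 is not s-gonal.
s = 7: P(7, 175) = 76300 and P(7, 176) = 77176; 76636 is not s-gonal.
s = 8: P(8, 160) = 76480 and P(8, 161) = 77441; 76636 is not s-gonal.
s = 11: P(11, 130) = 75595 and P(11, 131) = 76766; 76636 is not s-gonal.
Hits: s ∈ {3} → 1.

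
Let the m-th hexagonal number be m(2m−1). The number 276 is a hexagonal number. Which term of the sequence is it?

Set n(2n−1) = 276, giving 2n² − n − 276 = 0.
The discriminant is 1 + 8·276 = 2209, and √2209 = 47.
So n = (1 + 47) / 4 = 48/4 = 12.

12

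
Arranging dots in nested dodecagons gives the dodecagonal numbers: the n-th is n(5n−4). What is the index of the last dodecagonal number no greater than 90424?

Solve n(5n−4) ≤ 90424 for integer n.
n = 134 gives 89244 ≤ 90424, while n = 135 gives 90585 > 90424; so the answer is index 134.

134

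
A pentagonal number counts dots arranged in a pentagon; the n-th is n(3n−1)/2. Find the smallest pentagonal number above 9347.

Solve n(3n−1)/2 > 9347 for integer n.
The largest n with value ≤ 9347 is 79 (since 9322 ≤ 9347 < 9560), so the first above is n = 80, value 9560.

9560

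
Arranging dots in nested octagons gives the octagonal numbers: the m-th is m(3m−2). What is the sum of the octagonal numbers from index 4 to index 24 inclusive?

Σ i(3i−2) = 3Σi² − 2Σi over i = 4..24.
Σi = 300 − 6 = 294 and Σi² = 4900 − 14 = 4886.
3·4886 − 2·294 = 14070.

14070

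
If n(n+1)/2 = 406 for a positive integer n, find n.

Set n(n+1)/2 = 406, giving n² + n − 812 = 0.
The discriminant is 1 + 8·406 = 3249, and √3249 = 57.
So n = (-1 + 57) / 2 = 56/2 = 28.
Check: 28·29/2 = 406. ✓

28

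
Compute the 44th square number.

1936

44² = 1936.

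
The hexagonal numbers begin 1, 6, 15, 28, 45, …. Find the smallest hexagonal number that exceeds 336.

Solve n(2n−1) > 336 for integer n.
The largest n with value ≤ 336 is 13 (since 325 ≤ 336 < 378), so the first above is n = 14, value 378.

378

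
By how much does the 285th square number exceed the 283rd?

1136

285² = 81225 and 283² = 80089.
Difference: 81225 − 80089 = 1136.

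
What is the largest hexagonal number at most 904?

Solve n(2n−1) ≤ 904 for integer n.
n = 21 gives 861 ≤ 904, while n = 22 gives 946 > 904; so the answer is 861.

861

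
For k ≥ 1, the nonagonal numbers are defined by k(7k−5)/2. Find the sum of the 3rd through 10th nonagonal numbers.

1200

Σ i(7i−5)/2 = (7Σi² − 5Σi) / 2 over i = 3..10.
Σi = 55 − 3 = 52 and Σi² = 385 − 5 = 380.
(7·380 − 5·52) / 2 = 2400/2 = 1200.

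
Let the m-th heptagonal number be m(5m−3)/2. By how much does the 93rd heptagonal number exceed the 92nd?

461

Consecutive heptagonal numbers differ by 5n − 4: here 5·93 − 4 = 461.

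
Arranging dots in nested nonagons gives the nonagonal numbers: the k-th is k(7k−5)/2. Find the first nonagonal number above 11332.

Solve n(7n−5)/2 > 11332 for integer n.
The largest n with value ≤ 11332 is 57 (since 11229 ≤ 11332 < 11629), so the first above is n = 58, value 11629.

11629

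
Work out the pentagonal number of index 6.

51

The 6th pentagonal number is n(3n−1)/2 with n = 6.
6·(3·6 − 1)/2 = 6·17/2 = 51.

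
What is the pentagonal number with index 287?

123410

The 287th pentagonal number is n(3n−1)/2 with n = 287.
287·(3·287 − 1)/2 = 287·860/2 = 287·430 = 123410.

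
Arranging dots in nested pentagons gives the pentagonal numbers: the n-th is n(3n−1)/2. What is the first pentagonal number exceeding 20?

22

Solve n(3n−1)/2 > 20 for integer n.
The largest n with value ≤ 20 is 3 (since 12 ≤ 20 < 22), so the first above is n = 4, value 22.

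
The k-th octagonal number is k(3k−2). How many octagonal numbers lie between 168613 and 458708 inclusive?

The n-th octagonal number is n(3n−2).
Smallest index with value ≥ 168613: n = 238 (giving 169456).
Largest index with value ≤ 458708: n = 391 (giving 457861).
Indices 238 through 391: 154 terms.

154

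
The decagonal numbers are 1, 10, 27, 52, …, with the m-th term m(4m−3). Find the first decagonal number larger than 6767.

Solve n(4n−3) > 6767 for integer n.
The largest n with value ≤ 6767 is 41 (since 6601 ≤ 6767 < 6930), so the first above is n = 42, value 6930.

6930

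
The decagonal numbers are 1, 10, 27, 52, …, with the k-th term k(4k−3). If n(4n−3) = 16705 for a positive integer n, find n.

Set n(4n−3) = 16705, giving 4n² − 3n − 16705 = 0.
The discriminant is 9 + 16·16705 = 267289, and √267289 = 517.
So n = (3 + 517) / 8 = 520/8 = 65.
Check: 65·(4·65 − 3) = 16705. ✓

65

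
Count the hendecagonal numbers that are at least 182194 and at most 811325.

224

The n-th hendecagonal number is n(9n−7)/2.
Smallest index with value ≥ 182194: n = 202 (giving 182911).
Largest index with value ≤ 811325: n = 425 (giving 811325).
Indices 202 through 425: 224 terms.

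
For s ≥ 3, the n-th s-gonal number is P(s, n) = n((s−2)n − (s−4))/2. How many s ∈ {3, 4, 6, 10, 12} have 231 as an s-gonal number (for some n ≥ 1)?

2

s = 3: P(3, 21) = 231. ✓
s = 4: P(4, 15) = 225 and P(4, 16) = 256; 231 is not s-gonal.
s = 6: P(6, 11) = 231. ✓
s = 10: P(10, 7) = 175 and P(10, 8) = 232; 231 is not s-gonal.
s = 12: P(12, 7) = 217 and P(12, 8) = 288; 231 is not s-gonal.
Hits: s ∈ {3, 6} → 2.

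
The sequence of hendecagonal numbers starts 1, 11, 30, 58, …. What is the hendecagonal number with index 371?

371·(9·371 − 7)/2 = 371·3332/2 = 371·1666 = 618086.

618086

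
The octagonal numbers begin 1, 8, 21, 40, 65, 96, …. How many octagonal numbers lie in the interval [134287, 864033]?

326

The n-th octagonal number is n(3n−2).
Smallest index with value ≥ 134287: n = 212 (giving 134408).
Largest index with value ≤ 864033: n = 537 (giving 864033).
Indices 212 through 537: 326 terms.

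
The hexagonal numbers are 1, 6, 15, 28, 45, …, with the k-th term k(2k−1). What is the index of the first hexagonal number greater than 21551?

Solve n(2n−1) > 21551 for integer n.
The largest n with value ≤ 21551 is 104 (since 21528 ≤ 21551 < 21945), so the first above is n = 105, value 21945.

105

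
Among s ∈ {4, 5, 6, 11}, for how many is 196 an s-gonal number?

2

s = 4: P(4, 14) = 196. ✓
s = 5: P(5, 11) = 176 and P(5, 12) = 210; 196 is not s-gonal.
s = 6: P(6, 10) = 190 and P(6, 11) = 231; 196 is not s-gonal.
s = 11: P(11, 7) = 196. ✓
Hits: s ∈ {4, 11} → 2.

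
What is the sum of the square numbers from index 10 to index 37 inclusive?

Σ_{i=10}^{37} i² = 17575 − 285 = 17290.

17290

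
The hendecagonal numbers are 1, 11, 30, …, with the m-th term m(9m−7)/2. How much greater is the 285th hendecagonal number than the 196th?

192329

285·(9·285 − 7)/2 = 364515 and 196·(9·196 − 7)/2 = 172186.
Difference: 364515 − 172186 = 192329.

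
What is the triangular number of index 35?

630

The 35th triangular number is n(n+1)/2 with n = 35.
35·36/2 = 1260/2 = 630.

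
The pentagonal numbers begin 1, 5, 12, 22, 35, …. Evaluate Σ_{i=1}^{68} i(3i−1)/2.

159528

Σ i(3i−1)/2 = (3Σi² − Σi) / 2 over i = 1..68.
Σi = 2346 and Σi² = 107134.
(3·107134 − 1·2346) / 2 = 319056/2 = 159528.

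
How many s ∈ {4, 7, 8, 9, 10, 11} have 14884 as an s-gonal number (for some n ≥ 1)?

s = 4: P(4, 122) = 14884. ✓
s = 7: P(7, 77) = 14707 and P(7, 78) = 15093; 14884 is not s-gonal.
s = 8: P(8, 70) = 14560 and P(8, 71) = 14981; 14884 is not s-gonal.
s = 9: P(9, 65) = 14625 and P(9, 66) = 15081; 14884 is not s-gonal.
s = 10: P(10, 61) = 14701 and P(10, 62) = 15190; 14884 is not s-gonal.
s = 11: P(11, 57) = 14421 and P(11, 58) = 14935; 14884 is not s-gonal.
Hits: s ∈ {4} → 1.

1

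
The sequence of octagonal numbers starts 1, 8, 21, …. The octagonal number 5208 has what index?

Set n(3n−2) = 5208, giving 3n² − 2n − 5208 = 0.
The discriminant is 4 + 12·5208 = 62500, and √62500 = 250.
So n = (2 + 250) / 6 = 252/6 = 42.

42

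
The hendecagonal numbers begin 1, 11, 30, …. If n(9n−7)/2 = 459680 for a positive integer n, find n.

320

Set n(9n−7)/2 = 459680, giving 9n² − 7n − 919360 = 0.
The discriminant is 49 + 72·459680 = 33097009, and √33097009 = 5753.
So n = (7 + 5753) / 18 = 5760/18 = 320.
Check: 320·(9·320 − 7)/2 = 459680. ✓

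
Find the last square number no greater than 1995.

1936

Solve n² ≤ 1995 for integer n.
n = 44 gives 1936 ≤ 1995, while n = 45 gives 2025 > 1995; so the answer is 1936.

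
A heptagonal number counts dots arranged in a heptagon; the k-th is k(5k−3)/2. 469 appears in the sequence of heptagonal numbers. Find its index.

14

Set n(5n−3)/2 = 469, giving 5n² − 3n − 938 = 0.
The discriminant is 9 + 40·469 = 18769, and √18769 = 137.
So n = (3 + 137) / 10 = 140/10 = 14.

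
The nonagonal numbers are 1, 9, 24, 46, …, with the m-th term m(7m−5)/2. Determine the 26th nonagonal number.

2301

The 26th nonagonal number is n(7n−5)/2 with n = 26.
26·(7·26 − 5)/2 = 26·177/2 = 2301.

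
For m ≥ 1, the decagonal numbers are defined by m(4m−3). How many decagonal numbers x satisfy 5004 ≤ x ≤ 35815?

The n-th decagonal number is n(4n−3).
Smallest index with value ≥ 5004: n = 36 (giving 5076).
Largest index with value ≤ 35815: n = 95 (giving 35815).
Indices 36 through 95: 60 terms.

60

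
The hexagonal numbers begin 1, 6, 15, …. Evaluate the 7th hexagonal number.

7·(2·7 − 1) = 7·13 = 91.

91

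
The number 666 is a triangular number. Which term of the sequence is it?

36

Set n(n+1)/2 = 666, giving n² + n − 1332 = 0.
The discriminant is 1 + 8·666 = 5329, and √5329 = 73.
So n = (-1 + 73) / 2 = 72/2 = 36.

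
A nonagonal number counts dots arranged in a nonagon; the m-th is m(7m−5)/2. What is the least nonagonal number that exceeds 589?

651

Solve n(7n−5)/2 > 589 for integer n.
The largest n with value ≤ 589 is 13 (since 559 ≤ 589 < 651), so the first above is n = 14, value 651.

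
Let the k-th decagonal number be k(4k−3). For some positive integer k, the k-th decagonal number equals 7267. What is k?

Set n(4n−3) = 7267, giving 4n² − 3n − 7267 = 0.
So n = (3 + 341) / 8 = 344/8 = 43.
Check: 43·(4·43 − 3) = 7267. ✓

43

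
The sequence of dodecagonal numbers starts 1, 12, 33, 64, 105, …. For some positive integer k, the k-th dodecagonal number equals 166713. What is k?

183

Set n(5n−4) = 166713, giving 5n² − 4n − 166713 = 0.
The discriminant is 16 + 20·166713 = 3334276, and √3334276 = 1826.
So n = (4 + 1826) / 10 = 1830/10 = 183.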